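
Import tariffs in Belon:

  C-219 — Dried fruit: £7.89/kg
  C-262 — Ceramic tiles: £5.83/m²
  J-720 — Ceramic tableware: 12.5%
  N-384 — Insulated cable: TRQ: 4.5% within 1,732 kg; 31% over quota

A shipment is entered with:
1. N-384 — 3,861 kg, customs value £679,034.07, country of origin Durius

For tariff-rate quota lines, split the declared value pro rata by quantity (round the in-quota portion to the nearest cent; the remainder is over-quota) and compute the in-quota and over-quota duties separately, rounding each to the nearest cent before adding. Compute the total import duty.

£129,779.75

Line 1 (N-384, Durius, 3,861 kg, £679,034.07):
Code N-384 is under a tariff-rate quota (threshold 1,732 kg). In-quota: 1,732 kg at 4.5%; over-quota: 2,129 kg at 31%.
Pro-rata value split: in-quota = £679,034.07 × 1,732/3,861 = £304,606.84; over-quota = £679,034.07 − £304,606.84 = £374,427.23.
In-quota duty = £304,606.84 × 4.5% = £13,707.31. Over-quota duty = £374,427.23 × 31% = £116,072.44.
Line duty = £13,707.31 + £116,072.44 = £129,779.75.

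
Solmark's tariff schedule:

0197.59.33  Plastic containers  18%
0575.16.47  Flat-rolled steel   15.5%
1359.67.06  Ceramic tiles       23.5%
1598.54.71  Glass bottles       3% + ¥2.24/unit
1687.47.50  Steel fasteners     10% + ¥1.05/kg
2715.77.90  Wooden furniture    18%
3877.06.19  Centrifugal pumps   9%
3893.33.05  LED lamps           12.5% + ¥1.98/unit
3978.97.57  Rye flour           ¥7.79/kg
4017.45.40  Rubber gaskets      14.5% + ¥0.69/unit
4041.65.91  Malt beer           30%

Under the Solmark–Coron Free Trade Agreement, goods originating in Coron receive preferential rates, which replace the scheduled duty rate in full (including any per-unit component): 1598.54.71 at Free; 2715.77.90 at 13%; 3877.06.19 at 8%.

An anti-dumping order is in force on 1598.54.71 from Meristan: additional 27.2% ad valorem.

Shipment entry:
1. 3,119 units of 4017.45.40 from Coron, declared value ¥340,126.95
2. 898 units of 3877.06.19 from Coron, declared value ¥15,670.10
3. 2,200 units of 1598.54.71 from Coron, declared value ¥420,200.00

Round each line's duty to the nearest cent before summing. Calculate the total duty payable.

¥52,724.13

Line 1 (4017.45.40, Coron, 3,119 units, ¥340,126.95):
Base rate for 4017.45.40 is 14.5% + ¥0.69/unit.
Origin Coron is the FTA partner but 4017.45.40 is not on the preference list; base rate stands.
Duty = ¥340,126.95 × 14.5% + 3,119 × ¥0.69 = ¥51,470.52.
Line 2 (3877.06.19, Coron, 898 units, ¥15,670.10):
Base rate for 3877.06.19 is 9%.
Origin Coron qualifies under the Solmark–Coron agreement and 3877.06.19 is covered: preferential rate 8% applies instead.
Duty = ¥15,670.10 × 8% = ¥1,253.61.
Line 3 (1598.54.71, Coron, 2,200 units, ¥420,200.00):
Base rate for 1598.54.71 is 3% + ¥2.24/unit.
Origin Coron qualifies under the Solmark–Coron agreement and 1598.54.71 is covered: preferential rate Free applies instead.
The additional-duty order on 1598.54.71 targets Meristan, not Coron; it does not apply.
Duty = ¥420,200.00 × 0% = ¥0.00.
Total = ¥51,470.52 + ¥1,253.61 + ¥0.00 = ¥52,724.13.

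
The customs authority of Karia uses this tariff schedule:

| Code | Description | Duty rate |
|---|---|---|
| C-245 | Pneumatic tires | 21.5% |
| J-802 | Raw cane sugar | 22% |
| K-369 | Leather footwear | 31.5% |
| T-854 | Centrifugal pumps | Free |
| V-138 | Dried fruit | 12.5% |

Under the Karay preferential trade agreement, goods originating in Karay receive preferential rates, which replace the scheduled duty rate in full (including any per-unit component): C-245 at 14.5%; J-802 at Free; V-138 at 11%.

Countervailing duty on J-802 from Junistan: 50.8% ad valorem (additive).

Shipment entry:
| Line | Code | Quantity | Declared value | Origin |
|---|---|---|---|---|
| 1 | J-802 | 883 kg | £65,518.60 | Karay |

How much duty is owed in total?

Line 1 (J-802, Karay, 883 kg, £65,518.60):
Base rate for J-802 is 22%.
Origin Karay qualifies under the Karia–Karay agreement and J-802 is covered: preferential rate Free applies instead.
The additional-duty order on J-802 targets Junistan, not Karay; it does not apply.
Duty = £65,518.60 × 0% = £0.00.

£0.00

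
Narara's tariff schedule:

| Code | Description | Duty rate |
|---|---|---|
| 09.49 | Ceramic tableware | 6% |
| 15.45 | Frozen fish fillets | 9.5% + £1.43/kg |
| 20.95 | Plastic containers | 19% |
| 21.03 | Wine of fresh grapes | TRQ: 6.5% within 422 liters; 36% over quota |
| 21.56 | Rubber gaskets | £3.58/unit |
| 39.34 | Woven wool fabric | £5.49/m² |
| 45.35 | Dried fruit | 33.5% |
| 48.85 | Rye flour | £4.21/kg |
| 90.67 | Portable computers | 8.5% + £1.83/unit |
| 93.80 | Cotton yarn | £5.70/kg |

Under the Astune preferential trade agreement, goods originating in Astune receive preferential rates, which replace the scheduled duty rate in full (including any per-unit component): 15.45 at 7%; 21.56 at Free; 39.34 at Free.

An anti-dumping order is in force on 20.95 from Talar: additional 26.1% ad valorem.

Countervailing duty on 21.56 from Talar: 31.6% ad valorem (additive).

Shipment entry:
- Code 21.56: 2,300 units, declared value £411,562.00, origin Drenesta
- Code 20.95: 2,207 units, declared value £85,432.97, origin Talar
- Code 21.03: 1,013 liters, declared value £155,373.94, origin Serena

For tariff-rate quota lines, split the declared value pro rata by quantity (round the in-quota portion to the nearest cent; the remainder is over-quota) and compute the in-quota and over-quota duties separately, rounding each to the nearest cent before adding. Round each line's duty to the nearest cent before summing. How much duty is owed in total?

£83,604.61

Line 1 (21.56, Drenesta, 2,300 units, £411,562.00):
Base rate for 21.56 is £3.58/unit.
21.56 has an FTA preferential rate, but origin Drenesta is not Astune; base rate stands.
The additional-duty order on 21.56 targets Talar, not Drenesta; it does not apply.
Duty = 2,300 × £3.58 = £8,234.00.
Line 2 (20.95, Talar, 2,207 units, £85,432.97):
Base rate for 20.95 is 19%.
Additional duty on 20.95 from Talar: +26.1%. Applied ad valorem rate: 19% + 26.1% = 45.1%.
Duty = £85,432.97 × 45.1% = £38,530.27.
Line 3 (21.03, Serena, 1,013 liters, £155,373.94):
Code 21.03 is under a tariff-rate quota (threshold 422 liters). In-quota: 422 liters at 6.5%; over-quota: 591 liters at 36%.
Pro-rata value split: in-quota = £155,373.94 × 422/1,013 = £64,726.36; over-quota = £155,373.94 − £64,726.36 = £90,647.58.
In-quota duty = £64,726.36 × 6.5% = £4,207.21. Over-quota duty = £90,647.58 × 36% = £32,633.13.
Line duty = £4,207.21 + £32,633.13 = £36,840.34.
Total = £8,234.00 + £38,530.27 + £36,840.34 = £83,604.61.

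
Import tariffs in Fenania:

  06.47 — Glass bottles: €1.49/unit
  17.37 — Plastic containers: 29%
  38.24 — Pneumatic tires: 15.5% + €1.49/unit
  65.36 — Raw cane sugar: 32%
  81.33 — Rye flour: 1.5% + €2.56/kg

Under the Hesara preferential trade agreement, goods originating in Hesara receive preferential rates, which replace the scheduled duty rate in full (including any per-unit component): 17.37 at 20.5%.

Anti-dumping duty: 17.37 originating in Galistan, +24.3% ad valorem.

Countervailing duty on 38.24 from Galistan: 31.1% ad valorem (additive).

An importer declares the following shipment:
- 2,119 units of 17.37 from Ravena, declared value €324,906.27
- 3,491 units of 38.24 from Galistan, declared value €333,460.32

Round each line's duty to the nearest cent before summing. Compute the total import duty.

€254,816.92

Line 1 (17.37, Ravena, 2,119 units, €324,906.27):
Base rate for 17.37 is 29%.
17.37 has an FTA preferential rate, but origin Ravena is not Hesara; base rate stands.
The additional-duty order on 17.37 targets Galistan, not Ravena; it does not apply.
Duty = €324,906.27 × 29% = €94,222.82.
Line 2 (38.24, Galistan, 3,491 units, €333,460.32):
Base rate for 38.24 is 15.5% + €1.49/unit.
Additional duty on 38.24 from Galistan: +31.1%. Applied ad valorem rate: 15.5% + 31.1% = 46.6%.
Duty = €333,460.32 × 46.6% + 3,491 × €1.49 = €160,594.10.
Total = €94,222.82 + €160,594.10 = €254,816.92.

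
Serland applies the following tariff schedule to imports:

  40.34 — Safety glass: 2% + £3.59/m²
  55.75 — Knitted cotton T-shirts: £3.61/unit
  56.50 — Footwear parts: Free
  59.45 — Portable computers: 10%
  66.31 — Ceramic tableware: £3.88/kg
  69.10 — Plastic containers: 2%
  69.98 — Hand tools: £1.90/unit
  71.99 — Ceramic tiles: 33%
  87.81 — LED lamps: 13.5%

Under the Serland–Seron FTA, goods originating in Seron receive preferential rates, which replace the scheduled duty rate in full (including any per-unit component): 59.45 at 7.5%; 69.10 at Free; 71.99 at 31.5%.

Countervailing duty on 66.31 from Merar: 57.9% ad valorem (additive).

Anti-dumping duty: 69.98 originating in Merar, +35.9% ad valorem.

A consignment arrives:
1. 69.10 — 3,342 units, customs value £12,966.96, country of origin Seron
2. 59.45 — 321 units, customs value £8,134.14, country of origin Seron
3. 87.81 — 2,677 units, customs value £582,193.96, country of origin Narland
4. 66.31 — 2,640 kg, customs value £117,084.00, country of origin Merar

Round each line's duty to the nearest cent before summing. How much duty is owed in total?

£157,241.08

Line 1 (69.10, Seron, 3,342 units, £12,966.96):
Base rate for 69.10 is 2%.
Origin Seron qualifies under the Serland–Seron agreement and 69.10 is covered: preferential rate Free applies instead.
Duty = £12,966.96 × 0% = £0.00.
Line 2 (59.45, Seron, 321 units, £8,134.14):
Base rate for 59.45 is 10%.
Origin Seron qualifies under the Serland–Seron agreement and 59.45 is covered: preferential rate 7.5% applies instead.
Duty = £8,134.14 × 7.5% = £610.06.
Line 3 (87.81, Narland, 2,677 units, £582,193.96):
Base rate for 87.81 is 13.5%.
Duty = £582,193.96 × 13.5% = £78,596.18.
Line 4 (66.31, Merar, 2,640 kg, £117,084.00):
Base rate for 66.31 is £3.88/kg.
Additional duty on 66.31 from Merar: +57.9% ad valorem. Applied ad valorem rate = 57.9%.
Duty = £117,084.00 × 57.9% + 2,640 × £3.88 = £78,034.84.
Total = £0.00 + £610.06 + £78,596.18 + £78,034.84 = £157,241.08.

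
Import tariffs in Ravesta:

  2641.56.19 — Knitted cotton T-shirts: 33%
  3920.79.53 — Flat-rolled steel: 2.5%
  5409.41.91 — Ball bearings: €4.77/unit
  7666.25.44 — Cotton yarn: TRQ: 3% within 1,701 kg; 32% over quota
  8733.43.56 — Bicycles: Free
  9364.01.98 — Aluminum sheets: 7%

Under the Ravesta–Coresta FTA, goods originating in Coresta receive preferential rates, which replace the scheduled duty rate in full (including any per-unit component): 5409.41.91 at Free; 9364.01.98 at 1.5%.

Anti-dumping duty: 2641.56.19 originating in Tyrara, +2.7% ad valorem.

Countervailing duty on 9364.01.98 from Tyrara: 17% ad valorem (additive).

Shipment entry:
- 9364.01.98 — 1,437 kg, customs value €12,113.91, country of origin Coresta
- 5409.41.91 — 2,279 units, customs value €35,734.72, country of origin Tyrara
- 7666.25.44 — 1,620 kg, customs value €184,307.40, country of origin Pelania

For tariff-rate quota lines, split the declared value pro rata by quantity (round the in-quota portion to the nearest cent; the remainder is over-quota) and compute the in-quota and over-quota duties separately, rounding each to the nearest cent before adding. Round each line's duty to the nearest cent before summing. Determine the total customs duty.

€16,581.76

Line 1 (9364.01.98, Coresta, 1,437 kg, €12,113.91):
Base rate for 9364.01.98 is 7%.
Origin Coresta qualifies under the Ravesta–Coresta agreement and 9364.01.98 is covered: preferential rate 1.5% applies instead.
The additional-duty order on 9364.01.98 targets Tyrara, not Coresta; it does not apply.
Duty = €12,113.91 × 1.5% = €181.71.
Line 2 (5409.41.91, Tyrara, 2,279 units, €35,734.72):
Base rate for 5409.41.91 is €4.77/unit.
5409.41.91 has an FTA preferential rate, but origin Tyrara is not Coresta; base rate stands.
Duty = 2,279 × €4.77 = €10,870.83.
Line 3 (7666.25.44, Pelania, 1,620 kg, €184,307.40):
Code 7666.25.44 is under a tariff-rate quota (threshold 1,701 kg). Quantity 1,620 kg is within the quota, so the in-quota rate 3% applies to the full value.
Duty = €184,307.40 × 3% = €5,529.22.
Total = €181.71 + €10,870.83 + €5,529.22 = €16,581.76.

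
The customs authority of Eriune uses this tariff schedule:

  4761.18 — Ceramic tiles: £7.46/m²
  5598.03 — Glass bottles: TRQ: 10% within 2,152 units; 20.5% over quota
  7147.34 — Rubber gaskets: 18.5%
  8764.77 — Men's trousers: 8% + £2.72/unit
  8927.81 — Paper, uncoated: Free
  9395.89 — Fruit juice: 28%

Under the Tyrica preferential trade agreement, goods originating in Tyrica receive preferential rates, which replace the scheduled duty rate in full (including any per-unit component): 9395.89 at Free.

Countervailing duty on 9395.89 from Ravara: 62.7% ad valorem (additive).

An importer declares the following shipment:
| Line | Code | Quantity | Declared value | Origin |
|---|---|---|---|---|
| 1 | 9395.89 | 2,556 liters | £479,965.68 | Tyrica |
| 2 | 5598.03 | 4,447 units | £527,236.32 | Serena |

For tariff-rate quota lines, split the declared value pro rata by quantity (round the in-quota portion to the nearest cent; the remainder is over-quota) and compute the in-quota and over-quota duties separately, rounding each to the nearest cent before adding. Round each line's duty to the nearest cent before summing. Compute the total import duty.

Line 1 (9395.89, Tyrica, 2,556 liters, £479,965.68):
Base rate for 9395.89 is 28%.
Origin Tyrica qualifies under the Eriune–Tyrica agreement and 9395.89 is covered: preferential rate Free applies instead.
The additional-duty order on 9395.89 targets Ravara, not Tyrica; it does not apply.
Duty = £479,965.68 × 0% = £0.00.
Line 2 (5598.03, Serena, 4,447 units, £527,236.32):
Code 5598.03 is under a tariff-rate quota (threshold 2,152 units). In-quota: 2,152 units at 10%; over-quota: 2,295 units at 20.5%.
Pro-rata value split: in-quota = £527,236.32 × 2,152/4,447 = £255,141.12; over-quota = £527,236.32 − £255,141.12 = £272,095.20.
In-quota duty = £255,141.12 × 10% = £25,514.11. Over-quota duty = £272,095.20 × 20.5% = £55,779.52.
Line duty = £25,514.11 + £55,779.52 = £81,293.63.
Total = £0.00 + £81,293.63 = £81,293.63.

£81,293.63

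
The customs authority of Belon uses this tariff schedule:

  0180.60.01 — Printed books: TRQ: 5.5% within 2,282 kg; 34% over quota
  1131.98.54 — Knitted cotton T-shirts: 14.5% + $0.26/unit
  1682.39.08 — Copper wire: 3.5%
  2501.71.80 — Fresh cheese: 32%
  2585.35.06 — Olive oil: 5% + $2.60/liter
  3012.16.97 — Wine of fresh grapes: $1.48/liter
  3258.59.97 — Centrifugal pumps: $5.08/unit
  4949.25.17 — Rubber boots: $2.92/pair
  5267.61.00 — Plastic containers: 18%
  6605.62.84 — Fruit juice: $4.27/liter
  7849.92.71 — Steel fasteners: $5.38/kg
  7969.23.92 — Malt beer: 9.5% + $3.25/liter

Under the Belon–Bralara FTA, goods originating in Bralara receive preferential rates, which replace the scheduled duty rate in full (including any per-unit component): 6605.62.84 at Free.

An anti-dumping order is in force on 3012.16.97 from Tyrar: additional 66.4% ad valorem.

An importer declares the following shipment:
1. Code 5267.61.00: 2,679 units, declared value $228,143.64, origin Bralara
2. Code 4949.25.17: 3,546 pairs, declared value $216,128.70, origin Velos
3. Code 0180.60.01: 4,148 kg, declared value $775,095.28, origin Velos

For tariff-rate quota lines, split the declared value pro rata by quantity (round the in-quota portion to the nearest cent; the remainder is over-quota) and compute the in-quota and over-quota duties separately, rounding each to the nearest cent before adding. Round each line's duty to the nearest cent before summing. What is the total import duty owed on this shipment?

$193,424.44

Line 1 (5267.61.00, Bralara, 2,679 units, $228,143.64):
Base rate for 5267.61.00 is 18%.
Origin Bralara is the FTA partner but 5267.61.00 is not on the preference list; base rate stands.
Duty = $228,143.64 × 18% = $41,065.86.
Line 2 (4949.25.17, Velos, 3,546 pairs, $216,128.70):
Base rate for 4949.25.17 is $2.92/pair.
Duty = 3,546 × $2.92 = $10,354.32.
Line 3 (0180.60.01, Velos, 4,148 kg, $775,095.28):
Code 0180.60.01 is under a tariff-rate quota (threshold 2,282 kg). In-quota: 2,282 kg at 5.5%; over-quota: 1,866 kg at 34%.
Pro-rata value split: in-quota = $775,095.28 × 2,282/4,148 = $426,414.52; over-quota = $775,095.28 − $426,414.52 = $348,680.76.
In-quota duty = $426,414.52 × 5.5% = $23,452.80. Over-quota duty = $348,680.76 × 34% = $118,551.46.
Line duty = $23,452.80 + $118,551.46 = $142,004.26.
Total = $41,065.86 + $10,354.32 + $142,004.26 = $193,424.44.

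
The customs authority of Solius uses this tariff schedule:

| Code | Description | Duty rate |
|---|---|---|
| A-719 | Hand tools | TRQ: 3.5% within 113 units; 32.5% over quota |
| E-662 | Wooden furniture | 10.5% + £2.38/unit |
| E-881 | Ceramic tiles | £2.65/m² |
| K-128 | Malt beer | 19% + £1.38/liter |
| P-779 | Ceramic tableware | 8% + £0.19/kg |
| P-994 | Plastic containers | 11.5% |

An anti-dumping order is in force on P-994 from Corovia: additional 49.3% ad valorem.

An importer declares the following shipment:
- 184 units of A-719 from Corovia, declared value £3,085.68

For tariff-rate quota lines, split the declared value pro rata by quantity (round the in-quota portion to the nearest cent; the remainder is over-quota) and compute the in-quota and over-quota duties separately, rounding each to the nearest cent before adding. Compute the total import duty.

£453.30

Line 1 (A-719, Corovia, 184 units, £3,085.68):
Code A-719 is under a tariff-rate quota (threshold 113 units). In-quota: 113 units at 3.5%; over-quota: 71 units at 32.5%.
Pro-rata value split: in-quota = £3,085.68 × 113/184 = £1,895.01; over-quota = £3,085.68 − £1,895.01 = £1,190.67.
In-quota duty = £1,895.01 × 3.5% = £66.33. Over-quota duty = £1,190.67 × 32.5% = £386.97.
Line duty = £66.33 + £386.97 = £453.30.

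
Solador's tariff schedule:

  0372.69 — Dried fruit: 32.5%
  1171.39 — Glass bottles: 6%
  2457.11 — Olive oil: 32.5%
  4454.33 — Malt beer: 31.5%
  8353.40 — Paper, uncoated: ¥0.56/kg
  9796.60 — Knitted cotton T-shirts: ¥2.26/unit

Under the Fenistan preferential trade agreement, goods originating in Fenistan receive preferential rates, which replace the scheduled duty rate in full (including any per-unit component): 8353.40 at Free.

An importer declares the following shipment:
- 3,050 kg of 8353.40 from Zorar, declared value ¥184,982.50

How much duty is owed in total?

Line 1 (8353.40, Zorar, 3,050 kg, ¥184,982.50):
Base rate for 8353.40 is ¥0.56/kg.
8353.40 has an FTA preferential rate, but origin Zorar is not Fenistan; base rate stands.
Duty = 3,050 × ¥0.56 = ¥1,708.00.

¥1,708.00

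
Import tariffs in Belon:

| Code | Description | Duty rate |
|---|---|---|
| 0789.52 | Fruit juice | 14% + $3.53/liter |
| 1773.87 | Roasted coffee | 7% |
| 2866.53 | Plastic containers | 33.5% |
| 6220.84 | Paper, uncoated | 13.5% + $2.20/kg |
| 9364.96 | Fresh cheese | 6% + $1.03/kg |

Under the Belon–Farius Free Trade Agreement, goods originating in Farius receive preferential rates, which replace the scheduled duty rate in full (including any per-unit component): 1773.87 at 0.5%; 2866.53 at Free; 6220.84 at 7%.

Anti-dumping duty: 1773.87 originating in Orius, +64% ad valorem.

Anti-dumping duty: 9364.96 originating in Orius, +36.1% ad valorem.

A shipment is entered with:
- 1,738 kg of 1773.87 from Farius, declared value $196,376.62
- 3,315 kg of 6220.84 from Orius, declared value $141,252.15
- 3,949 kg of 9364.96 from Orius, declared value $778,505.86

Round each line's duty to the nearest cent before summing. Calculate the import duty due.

$359,162.36

Line 1 (1773.87, Farius, 1,738 kg, $196,376.62):
Base rate for 1773.87 is 7%.
Origin Farius qualifies under the Belon–Farius agreement and 1773.87 is covered: preferential rate 0.5% applies instead.
The additional-duty order on 1773.87 targets Orius, not Farius; it does not apply.
Duty = $196,376.62 × 0.5% = $981.88.
Line 2 (6220.84, Orius, 3,315 kg, $141,252.15):
Base rate for 6220.84 is 13.5% + $2.20/kg.
6220.84 has an FTA preferential rate, but origin Orius is not Farius; base rate stands.
Duty = $141,252.15 × 13.5% + 3,315 × $2.20 = $26,362.04.
Line 3 (9364.96, Orius, 3,949 kg, $778,505.86):
Base rate for 9364.96 is 6% + $1.03/kg.
Additional duty on 9364.96 from Orius: +36.1%. Applied ad valorem rate: 6% + 36.1% = 42.1%.
Duty = $778,505.86 × 42.1% + 3,949 × $1.03 = $331,818.44.
Total = $981.88 + $26,362.04 + $331,818.44 = $359,162.36.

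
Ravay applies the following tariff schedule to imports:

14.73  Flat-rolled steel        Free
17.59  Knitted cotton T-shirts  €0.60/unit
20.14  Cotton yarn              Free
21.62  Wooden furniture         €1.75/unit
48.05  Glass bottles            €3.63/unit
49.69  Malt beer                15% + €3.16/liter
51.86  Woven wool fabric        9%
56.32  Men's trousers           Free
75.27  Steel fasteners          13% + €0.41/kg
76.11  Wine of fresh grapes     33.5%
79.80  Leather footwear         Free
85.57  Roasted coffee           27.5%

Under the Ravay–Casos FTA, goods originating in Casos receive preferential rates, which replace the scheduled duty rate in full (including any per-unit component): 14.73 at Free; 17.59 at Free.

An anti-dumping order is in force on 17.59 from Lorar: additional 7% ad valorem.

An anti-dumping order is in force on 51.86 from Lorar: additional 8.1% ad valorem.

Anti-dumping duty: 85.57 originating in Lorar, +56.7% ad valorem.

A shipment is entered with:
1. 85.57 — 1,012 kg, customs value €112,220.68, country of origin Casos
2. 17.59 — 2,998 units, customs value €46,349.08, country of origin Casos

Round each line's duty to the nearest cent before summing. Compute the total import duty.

Line 1 (85.57, Casos, 1,012 kg, €112,220.68):
Base rate for 85.57 is 27.5%.
Origin Casos is the FTA partner but 85.57 is not on the preference list; base rate stands.
The additional-duty order on 85.57 targets Lorar, not Casos; it does not apply.
Duty = €112,220.68 × 27.5% = €30,860.69.
Line 2 (17.59, Casos, 2,998 units, €46,349.08):
Base rate for 17.59 is €0.60/unit.
Origin Casos qualifies under the Ravay–Casos agreement and 17.59 is covered: preferential rate Free applies instead.
The additional-duty order on 17.59 targets Lorar, not Casos; it does not apply.
Duty = €46,349.08 × 0% = €0.00.
Total = €30,860.69 + €0.00 = €30,860.69.

€30,860.69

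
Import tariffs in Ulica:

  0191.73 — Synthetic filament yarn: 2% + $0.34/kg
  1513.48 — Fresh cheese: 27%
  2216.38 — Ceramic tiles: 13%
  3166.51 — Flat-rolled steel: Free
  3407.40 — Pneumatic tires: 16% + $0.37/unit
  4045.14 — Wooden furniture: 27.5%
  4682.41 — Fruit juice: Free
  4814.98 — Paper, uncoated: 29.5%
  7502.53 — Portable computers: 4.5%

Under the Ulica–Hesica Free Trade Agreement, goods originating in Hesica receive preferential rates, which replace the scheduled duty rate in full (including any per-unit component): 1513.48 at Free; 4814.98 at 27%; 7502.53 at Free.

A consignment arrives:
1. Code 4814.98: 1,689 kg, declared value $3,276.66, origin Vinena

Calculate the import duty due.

Line 1 (4814.98, Vinena, 1,689 kg, $3,276.66):
Base rate for 4814.98 is 29.5%.
4814.98 has an FTA preferential rate, but origin Vinena is not Hesica; base rate stands.
Duty = $3,276.66 × 29.5% = $966.61.

$966.61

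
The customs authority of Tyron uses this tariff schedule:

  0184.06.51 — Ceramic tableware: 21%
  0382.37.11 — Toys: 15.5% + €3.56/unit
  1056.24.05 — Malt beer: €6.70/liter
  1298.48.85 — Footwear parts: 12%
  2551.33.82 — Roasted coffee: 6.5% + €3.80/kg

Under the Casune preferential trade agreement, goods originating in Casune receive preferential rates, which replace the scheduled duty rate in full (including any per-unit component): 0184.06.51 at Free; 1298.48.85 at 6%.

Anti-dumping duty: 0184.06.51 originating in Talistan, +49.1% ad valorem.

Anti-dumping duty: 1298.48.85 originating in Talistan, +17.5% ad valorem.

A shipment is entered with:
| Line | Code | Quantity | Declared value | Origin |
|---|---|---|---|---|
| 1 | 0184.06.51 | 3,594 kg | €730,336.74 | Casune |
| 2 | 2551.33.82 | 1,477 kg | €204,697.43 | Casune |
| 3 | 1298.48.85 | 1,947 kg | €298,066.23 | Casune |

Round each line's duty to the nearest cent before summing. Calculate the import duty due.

Line 1 (0184.06.51, Casune, 3,594 kg, €730,336.74):
Base rate for 0184.06.51 is 21%.
Origin Casune qualifies under the Tyron–Casune agreement and 0184.06.51 is covered: preferential rate Free applies instead.
The additional-duty order on 0184.06.51 targets Talistan, not Casune; it does not apply.
Duty = €730,336.74 × 0% = €0.00.
Line 2 (2551.33.82, Casune, 1,477 kg, €204,697.43):
Base rate for 2551.33.82 is 6.5% + €3.80/kg.
Origin Casune is the FTA partner but 2551.33.82 is not on the preference list; base rate stands.
Duty = €204,697.43 × 6.5% + 1,477 × €3.80 = €18,917.93.
Line 3 (1298.48.85, Casune, 1,947 kg, €298,066.23):
Base rate for 1298.48.85 is 12%.
Origin Casune qualifies under the Tyron–Casune agreement and 1298.48.85 is covered: preferential rate 6% applies instead.
The additional-duty order on 1298.48.85 targets Talistan, not Casune; it does not apply.
Duty = €298,066.23 × 6% = €17,883.97.
Total = €0.00 + €18,917.93 + €17,883.97 = €36,801.90.

€36,801.90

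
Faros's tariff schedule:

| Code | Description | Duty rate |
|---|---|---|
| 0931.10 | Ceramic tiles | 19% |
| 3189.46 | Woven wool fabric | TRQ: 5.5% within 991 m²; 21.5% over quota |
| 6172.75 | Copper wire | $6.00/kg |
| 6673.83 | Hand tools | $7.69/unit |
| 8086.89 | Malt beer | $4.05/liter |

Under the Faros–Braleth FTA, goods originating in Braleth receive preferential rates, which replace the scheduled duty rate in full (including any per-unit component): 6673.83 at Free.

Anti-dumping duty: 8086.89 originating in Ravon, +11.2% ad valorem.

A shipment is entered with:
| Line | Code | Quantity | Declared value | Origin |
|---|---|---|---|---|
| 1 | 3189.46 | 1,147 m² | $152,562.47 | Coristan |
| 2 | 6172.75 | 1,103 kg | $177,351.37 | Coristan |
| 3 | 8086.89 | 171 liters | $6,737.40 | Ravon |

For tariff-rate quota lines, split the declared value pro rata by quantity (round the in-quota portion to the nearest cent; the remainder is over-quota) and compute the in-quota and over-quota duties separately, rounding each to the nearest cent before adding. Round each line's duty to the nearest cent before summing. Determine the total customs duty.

Line 1 (3189.46, Coristan, 1,147 m², $152,562.47):
Code 3189.46 is under a tariff-rate quota (threshold 991 m²). In-quota: 991 m² at 5.5%; over-quota: 156 m² at 21.5%.
Pro-rata value split: in-quota = $152,562.47 × 991/1,147 = $131,812.91; over-quota = $152,562.47 − $131,812.91 = $20,749.56.
In-quota duty = $131,812.91 × 5.5% = $7,249.71. Over-quota duty = $20,749.56 × 21.5% = $4,461.16.
Line duty = $7,249.71 + $4,461.16 = $11,710.87.
Line 2 (6172.75, Coristan, 1,103 kg, $177,351.37):
Base rate for 6172.75 is $6.00/kg.
Duty = 1,103 × $6.00 = $6,618.00.
Line 3 (8086.89, Ravon, 171 liters, $6,737.40):
Base rate for 8086.89 is $4.05/liter.
Additional duty on 8086.89 from Ravon: +11.2% ad valorem. Applied ad valorem rate = 11.2%.
Duty = $6,737.40 × 11.2% + 171 × $4.05 = $1,447.14.
Total = $11,710.87 + $6,618.00 + $1,447.14 = $19,776.01.

$19,776.01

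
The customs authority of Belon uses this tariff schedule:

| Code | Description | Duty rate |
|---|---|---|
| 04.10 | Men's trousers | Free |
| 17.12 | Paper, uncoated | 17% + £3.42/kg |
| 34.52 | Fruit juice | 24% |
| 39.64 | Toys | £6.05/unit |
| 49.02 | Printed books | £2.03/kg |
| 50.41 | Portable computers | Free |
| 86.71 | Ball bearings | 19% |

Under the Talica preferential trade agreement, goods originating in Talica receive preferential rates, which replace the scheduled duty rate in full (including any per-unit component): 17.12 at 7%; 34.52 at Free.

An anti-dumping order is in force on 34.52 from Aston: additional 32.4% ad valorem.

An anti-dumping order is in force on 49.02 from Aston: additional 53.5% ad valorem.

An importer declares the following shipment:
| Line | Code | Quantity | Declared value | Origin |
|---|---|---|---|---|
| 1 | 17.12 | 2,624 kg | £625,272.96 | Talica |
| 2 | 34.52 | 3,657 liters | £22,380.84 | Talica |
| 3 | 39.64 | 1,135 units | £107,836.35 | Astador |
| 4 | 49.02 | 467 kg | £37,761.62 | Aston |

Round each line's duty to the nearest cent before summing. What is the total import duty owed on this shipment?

£71,786.34

Line 1 (17.12, Talica, 2,624 kg, £625,272.96):
Base rate for 17.12 is 17% + £3.42/kg.
Origin Talica qualifies under the Belon–Talica agreement and 17.12 is covered: preferential rate 7% applies instead.
Duty = £625,272.96 × 7% = £43,769.11.
Line 2 (34.52, Talica, 3,657 liters, £22,380.84):
Base rate for 34.52 is 24%.
Origin Talica qualifies under the Belon–Talica agreement and 34.52 is covered: preferential rate Free applies instead.
The additional-duty order on 34.52 targets Aston, not Talica; it does not apply.
Duty = £22,380.84 × 0% = £0.00.
Line 3 (39.64, Astador, 1,135 units, £107,836.35):
Base rate for 39.64 is £6.05/unit.
Duty = 1,135 × £6.05 = £6,866.75.
Line 4 (49.02, Aston, 467 kg, £37,761.62):
Base rate for 49.02 is £2.03/kg.
Additional duty on 49.02 from Aston: +53.5% ad valorem. Applied ad valorem rate = 53.5%.
Duty = £37,761.62 × 53.5% + 467 × £2.03 = £21,150.48.
Total = £43,769.11 + £0.00 + £6,866.75 + £21,150.48 = £71,786.34.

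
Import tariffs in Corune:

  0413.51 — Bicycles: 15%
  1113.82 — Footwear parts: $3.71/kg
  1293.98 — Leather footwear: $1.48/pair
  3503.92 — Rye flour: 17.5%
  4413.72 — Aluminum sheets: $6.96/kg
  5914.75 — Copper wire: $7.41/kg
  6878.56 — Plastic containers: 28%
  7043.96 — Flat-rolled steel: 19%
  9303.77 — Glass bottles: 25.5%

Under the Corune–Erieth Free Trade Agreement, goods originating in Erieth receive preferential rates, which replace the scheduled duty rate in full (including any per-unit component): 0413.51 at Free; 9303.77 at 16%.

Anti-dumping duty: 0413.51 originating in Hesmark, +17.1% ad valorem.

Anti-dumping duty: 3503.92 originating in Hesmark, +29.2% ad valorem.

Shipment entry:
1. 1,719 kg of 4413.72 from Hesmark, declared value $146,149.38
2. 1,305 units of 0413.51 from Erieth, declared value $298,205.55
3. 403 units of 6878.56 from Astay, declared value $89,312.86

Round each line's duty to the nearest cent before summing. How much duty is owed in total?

$36,971.84

Line 1 (4413.72, Hesmark, 1,719 kg, $146,149.38):
Base rate for 4413.72 is $6.96/kg.
Duty = 1,719 × $6.96 = $11,964.24.
Line 2 (0413.51, Erieth, 1,305 units, $298,205.55):
Base rate for 0413.51 is 15%.
Origin Erieth qualifies under the Corune–Erieth agreement and 0413.51 is covered: preferential rate Free applies instead.
The additional-duty order on 0413.51 targets Hesmark, not Erieth; it does not apply.
Duty = $298,205.55 × 0% = $0.00.
Line 3 (6878.56, Astay, 403 units, $89,312.86):
Base rate for 6878.56 is 28%.
Duty = $89,312.86 × 28% = $25,007.60.
Total = $11,964.24 + $0.00 + $25,007.60 = $36,971.84.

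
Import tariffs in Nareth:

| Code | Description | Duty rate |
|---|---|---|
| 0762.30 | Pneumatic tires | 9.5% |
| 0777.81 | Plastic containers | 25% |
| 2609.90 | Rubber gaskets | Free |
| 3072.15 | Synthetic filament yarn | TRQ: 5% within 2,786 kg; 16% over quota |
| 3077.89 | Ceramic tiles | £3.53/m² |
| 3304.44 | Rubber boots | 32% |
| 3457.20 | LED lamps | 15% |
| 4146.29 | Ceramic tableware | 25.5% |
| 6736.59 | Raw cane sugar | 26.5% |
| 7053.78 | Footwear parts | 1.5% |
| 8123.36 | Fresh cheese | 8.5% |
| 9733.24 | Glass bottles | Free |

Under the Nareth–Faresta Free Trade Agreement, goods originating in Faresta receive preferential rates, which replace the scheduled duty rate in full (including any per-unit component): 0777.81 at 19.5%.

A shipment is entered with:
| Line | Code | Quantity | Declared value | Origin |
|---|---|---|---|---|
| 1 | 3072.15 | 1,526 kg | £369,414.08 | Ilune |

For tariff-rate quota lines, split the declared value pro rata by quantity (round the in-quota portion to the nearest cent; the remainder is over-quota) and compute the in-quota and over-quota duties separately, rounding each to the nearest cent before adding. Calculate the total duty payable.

Line 1 (3072.15, Ilune, 1,526 kg, £369,414.08):
Code 3072.15 is under a tariff-rate quota (threshold 2,786 kg). Quantity 1,526 kg is within the quota, so the in-quota rate 5% applies to the full value.
Duty = £369,414.08 × 5% = £18,470.70.

£18,470.70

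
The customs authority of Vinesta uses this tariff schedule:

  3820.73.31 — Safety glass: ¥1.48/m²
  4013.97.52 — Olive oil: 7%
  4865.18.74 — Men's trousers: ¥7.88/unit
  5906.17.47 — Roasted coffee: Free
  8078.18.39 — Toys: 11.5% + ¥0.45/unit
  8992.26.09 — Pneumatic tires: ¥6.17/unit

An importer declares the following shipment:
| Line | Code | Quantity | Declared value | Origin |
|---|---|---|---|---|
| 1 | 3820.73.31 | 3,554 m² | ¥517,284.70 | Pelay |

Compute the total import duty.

¥5,259.92

Line 1 (3820.73.31, Pelay, 3,554 m², ¥517,284.70):
Base rate for 3820.73.31 is ¥1.48/m².
Duty = 3,554 × ¥1.48 = ¥5,259.92.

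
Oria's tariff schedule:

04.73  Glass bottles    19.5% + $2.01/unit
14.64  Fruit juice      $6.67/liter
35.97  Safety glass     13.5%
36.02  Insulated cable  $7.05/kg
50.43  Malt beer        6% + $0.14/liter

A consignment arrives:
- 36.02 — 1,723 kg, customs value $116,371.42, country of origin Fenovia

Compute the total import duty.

$12,147.15

Line 1 (36.02, Fenovia, 1,723 kg, $116,371.42):
Base rate for 36.02 is $7.05/kg.
Duty = 1,723 × $7.05 = $12,147.15.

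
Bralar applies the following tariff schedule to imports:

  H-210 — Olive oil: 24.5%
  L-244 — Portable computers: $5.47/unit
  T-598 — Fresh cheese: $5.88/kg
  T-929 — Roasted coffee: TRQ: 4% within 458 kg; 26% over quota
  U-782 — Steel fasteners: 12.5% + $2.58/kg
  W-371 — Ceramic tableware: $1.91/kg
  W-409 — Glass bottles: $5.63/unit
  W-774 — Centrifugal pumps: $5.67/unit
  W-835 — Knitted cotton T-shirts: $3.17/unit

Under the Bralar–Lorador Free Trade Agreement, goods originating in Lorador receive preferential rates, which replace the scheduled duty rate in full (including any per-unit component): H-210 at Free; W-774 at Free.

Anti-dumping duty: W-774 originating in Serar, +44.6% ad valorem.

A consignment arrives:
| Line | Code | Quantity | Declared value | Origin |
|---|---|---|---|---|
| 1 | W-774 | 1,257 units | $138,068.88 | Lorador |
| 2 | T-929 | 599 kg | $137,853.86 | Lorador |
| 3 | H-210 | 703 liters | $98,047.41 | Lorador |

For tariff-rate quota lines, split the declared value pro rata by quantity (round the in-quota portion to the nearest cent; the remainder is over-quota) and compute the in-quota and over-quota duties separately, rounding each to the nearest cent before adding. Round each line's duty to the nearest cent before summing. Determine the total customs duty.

Line 1 (W-774, Lorador, 1,257 units, $138,068.88):
Base rate for W-774 is $5.67/unit.
Origin Lorador qualifies under the Bralar–Lorador agreement and W-774 is covered: preferential rate Free applies instead.
The additional-duty order on W-774 targets Serar, not Lorador; it does not apply.
Duty = $138,068.88 × 0% = $0.00.
Line 2 (T-929, Lorador, 599 kg, $137,853.86):
Code T-929 is under a tariff-rate quota (threshold 458 kg). In-quota: 458 kg at 4%; over-quota: 141 kg at 26%.
Pro-rata value split: in-quota = $137,853.86 × 458/599 = $105,404.12; over-quota = $137,853.86 − $105,404.12 = $32,449.74.
In-quota duty = $105,404.12 × 4% = $4,216.16. Over-quota duty = $32,449.74 × 26% = $8,436.93.
Line duty = $4,216.16 + $8,436.93 = $12,653.09.
Line 3 (H-210, Lorador, 703 liters, $98,047.41):
Base rate for H-210 is 24.5%.
Origin Lorador qualifies under the Bralar–Lorador agreement and H-210 is covered: preferential rate Free applies instead.
Duty = $98,047.41 × 0% = $0.00.
Total = $0.00 + $12,653.09 + $0.00 = $12,653.09.

$12,653.09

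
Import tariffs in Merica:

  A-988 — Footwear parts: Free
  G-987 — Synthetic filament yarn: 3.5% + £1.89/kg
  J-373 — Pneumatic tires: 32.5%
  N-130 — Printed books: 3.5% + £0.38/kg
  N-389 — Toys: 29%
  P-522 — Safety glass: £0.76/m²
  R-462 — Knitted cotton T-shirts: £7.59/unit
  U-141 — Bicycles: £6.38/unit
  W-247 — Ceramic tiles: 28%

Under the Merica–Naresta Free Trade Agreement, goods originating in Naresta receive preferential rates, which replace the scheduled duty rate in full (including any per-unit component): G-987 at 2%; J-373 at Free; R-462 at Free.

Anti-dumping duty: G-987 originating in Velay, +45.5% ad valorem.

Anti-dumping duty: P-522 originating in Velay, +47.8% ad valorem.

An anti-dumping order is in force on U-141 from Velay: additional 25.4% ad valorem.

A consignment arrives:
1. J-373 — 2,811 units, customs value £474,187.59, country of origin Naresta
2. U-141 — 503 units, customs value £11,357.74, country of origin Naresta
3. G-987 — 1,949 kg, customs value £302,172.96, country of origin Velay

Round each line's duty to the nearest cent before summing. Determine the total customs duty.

£154,957.50

Line 1 (J-373, Naresta, 2,811 units, £474,187.59):
Base rate for J-373 is 32.5%.
Origin Naresta qualifies under the Merica–Naresta agreement and J-373 is covered: preferential rate Free applies instead.
Duty = £474,187.59 × 0% = £0.00.
Line 2 (U-141, Naresta, 503 units, £11,357.74):
Base rate for U-141 is £6.38/unit.
Origin Naresta is the FTA partner but U-141 is not on the preference list; base rate stands.
The additional-duty order on U-141 targets Velay, not Naresta; it does not apply.
Duty = 503 × £6.38 = £3,209.14.
Line 3 (G-987, Velay, 1,949 kg, £302,172.96):
Base rate for G-987 is 3.5% + £1.89/kg.
G-987 has an FTA preferential rate, but origin Velay is not Naresta; base rate stands.
Additional duty on G-987 from Velay: +45.5%. Applied ad valorem rate: 3.5% + 45.5% = 49%.
Duty = £302,172.96 × 49% + 1,949 × £1.89 = £151,748.36.
Total = £0.00 + £3,209.14 + £151,748.36 = £154,957.50.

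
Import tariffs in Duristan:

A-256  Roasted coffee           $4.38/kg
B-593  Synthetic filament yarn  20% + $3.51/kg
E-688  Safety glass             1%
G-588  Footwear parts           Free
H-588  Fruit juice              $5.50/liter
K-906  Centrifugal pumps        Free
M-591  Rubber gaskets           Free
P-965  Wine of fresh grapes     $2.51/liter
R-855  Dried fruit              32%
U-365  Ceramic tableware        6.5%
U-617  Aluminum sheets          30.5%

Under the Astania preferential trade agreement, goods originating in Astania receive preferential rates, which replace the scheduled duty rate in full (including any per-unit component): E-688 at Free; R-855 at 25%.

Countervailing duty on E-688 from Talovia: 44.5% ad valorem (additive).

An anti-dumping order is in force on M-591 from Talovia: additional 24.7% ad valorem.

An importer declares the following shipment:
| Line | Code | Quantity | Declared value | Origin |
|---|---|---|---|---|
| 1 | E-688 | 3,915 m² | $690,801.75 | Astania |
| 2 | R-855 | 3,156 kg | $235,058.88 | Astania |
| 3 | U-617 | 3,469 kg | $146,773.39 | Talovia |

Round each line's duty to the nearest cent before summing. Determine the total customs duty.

$103,530.60

Line 1 (E-688, Astania, 3,915 m², $690,801.75):
Base rate for E-688 is 1%.
Origin Astania qualifies under the Duristan–Astania agreement and E-688 is covered: preferential rate Free applies instead.
The additional-duty order on E-688 targets Talovia, not Astania; it does not apply.
Duty = $690,801.75 × 0% = $0.00.
Line 2 (R-855, Astania, 3,156 kg, $235,058.88):
Base rate for R-855 is 32%.
Origin Astania qualifies under the Duristan–Astania agreement and R-855 is covered: preferential rate 25% applies instead.
Duty = $235,058.88 × 25% = $58,764.72.
Line 3 (U-617, Talovia, 3,469 kg, $146,773.39):
Base rate for U-617 is 30.5%.
Duty = $146,773.39 × 30.5% = $44,765.88.
Total = $0.00 + $58,764.72 + $44,765.88 = $103,530.60.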